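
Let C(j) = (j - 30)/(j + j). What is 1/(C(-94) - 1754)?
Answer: -47/82407 ≈ -0.00057034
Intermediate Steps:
C(j) = (-30 + j)/(2*j) (C(j) = (-30 + j)/((2*j)) = (-30 + j)*(1/(2*j)) = (-30 + j)/(2*j))
1/(C(-94) - 1754) = 1/((½)*(-30 - 94)/(-94) - 1754) = 1/((½)*(-1/94)*(-124) - 1754) = 1/(31/47 - 1754) = 1/(-82407/47) = -47/82407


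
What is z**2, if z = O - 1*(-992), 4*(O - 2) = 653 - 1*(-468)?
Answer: 25979409/16 ≈ 1.6237e+6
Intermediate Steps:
O = 1129/4 (O = 2 + (653 - 1*(-468))/4 = 2 + (653 + 468)/4 = 2 + (1/4)*1121 = 2 + 1121/4 = 1129/4 ≈ 282.25)
z = 5097/4 (z = 1129/4 - 1*(-992) = 1129/4 + 992 = 5097/4 ≈ 1274.3)
z**2 = (5097/4)**2 = 25979409/16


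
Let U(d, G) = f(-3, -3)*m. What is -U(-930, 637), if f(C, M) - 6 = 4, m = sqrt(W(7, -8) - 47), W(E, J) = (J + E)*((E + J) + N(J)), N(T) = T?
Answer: -10*I*sqrt(38) ≈ -61.644*I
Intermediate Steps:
W(E, J) = (E + J)*(E + 2*J) (W(E, J) = (J + E)*((E + J) + J) = (E + J)*(E + 2*J))
m = I*sqrt(38) (m = sqrt((7**2 + 2*(-8)**2 + 3*7*(-8)) - 47) = sqrt((49 + 2*64 - 168) - 47) = sqrt((49 + 128 - 168) - 47) = sqrt(9 - 47) = sqrt(-38) = I*sqrt(38) ≈ 6.1644*I)
f(C, M) = 10 (f(C, M) = 6 + 4 = 10)
U(d, G) = 10*I*sqrt(38) (U(d, G) = 10*(I*sqrt(38)) = 10*I*sqrt(38))
-U(-930, 637) = -10*I*sqrt(38)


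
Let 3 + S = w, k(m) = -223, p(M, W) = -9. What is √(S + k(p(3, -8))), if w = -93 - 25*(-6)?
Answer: 13*I ≈ 13.0*I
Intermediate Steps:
w = 57 (w = -93 + 150 = 57)
S = 54 (S = -3 + 57 = 54)
√(S + k(p(3, -8))) = √(54 - 223) = √(-169) = 13*I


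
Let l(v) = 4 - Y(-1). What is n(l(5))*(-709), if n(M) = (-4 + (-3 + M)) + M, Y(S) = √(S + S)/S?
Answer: -709 - 1418*I*√2 ≈ -709.0 - 2005.4*I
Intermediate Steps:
Y(S) = √2/√S (Y(S) = √(2*S)/S = (√2*√S)/S = √2/√S)
l(v) = 4 + I*√2 (l(v) = 4 - √2/√(-1) = 4 - √2*(-I) = 4 - (-1)*I*√2 = 4 + I*√2)
n(M) = -7 + 2*M (n(M) = (-7 + M) + M = -7 + 2*M)
n(l(5))*(-709) = (-7 + 2*(4 + I*√2))*(-709) = (-7 + (8 + 2*I*√2))*(-709) = (1 + 2*I*√2)*(-709) = -709 - 1418*I*√2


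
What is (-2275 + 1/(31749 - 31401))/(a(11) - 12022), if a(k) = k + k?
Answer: 791699/4176000 ≈ 0.18958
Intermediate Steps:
a(k) = 2*k
(-2275 + 1/(31749 - 31401))/(a(11) - 12022) = (-2275 + 1/(31749 - 31401))/(2*11 - 12022) = (-2275 + 1/348)/(22 - 12022) = (-2275 + 1/348)/(-12000) = -791699/348*(-1/12000) = 791699/4176000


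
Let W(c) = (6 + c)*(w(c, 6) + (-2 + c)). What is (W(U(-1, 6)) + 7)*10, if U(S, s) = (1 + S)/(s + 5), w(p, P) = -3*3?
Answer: -590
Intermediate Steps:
w(p, P) = -9
U(S, s) = (1 + S)/(5 + s)
W(c) = (-11 + c)*(6 + c) (W(c) = (6 + c)*(-9 + (-2 + c)) = (6 + c)*(-11 + c) = (-11 + c)*(6 + c))
(W(U(-1, 6)) + 7)*10 = ((-66 + ((1 - 1)/(5 + 6))**2 - 5*(1 - 1)/(5 + 6)) + 7)*10 = ((-66 + (0/11)**2 - 5*0/11) + 7)*10 = ((-66 + ((1/11)*0)**2 - 5*0/11) + 7)*10 = ((-66 + 0**2 - 5*0) + 7)*10 = ((-66 + 0 + 0) + 7)*10 = (-66 + 7)*10 = -59*10 = -590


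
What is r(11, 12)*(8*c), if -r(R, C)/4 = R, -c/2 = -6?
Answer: -4224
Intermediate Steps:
c = 12 (c = -2*(-6) = 12)
r(R, C) = -4*R
r(11, 12)*(8*c) = (-4*11)*(8*12) = -44*96 = -4224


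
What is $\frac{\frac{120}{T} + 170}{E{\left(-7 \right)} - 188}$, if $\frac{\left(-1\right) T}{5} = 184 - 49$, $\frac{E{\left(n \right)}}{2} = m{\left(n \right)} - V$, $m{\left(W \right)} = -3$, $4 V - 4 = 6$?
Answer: $- \frac{7642}{8955} \approx -0.85338$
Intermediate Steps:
$V = \frac{5}{2}$ ($V = 1 + \frac{1}{4} \cdot 6 = 1 + \frac{3}{2} = \frac{5}{2} \approx 2.5$)
$E{\left(n \right)} = -11$ ($E{\left(n \right)} = 2 \left(-3 - \frac{5}{2}\right) = 2 \left(- \frac{11}{2}\right) = -11$)
$T = -675$ ($T = - 5 \left(184 - 49\right) = \left(-5\right) 135 = -675$)
$\frac{\frac{120}{T} + 170}{E{\left(-7 \right)} - 188} = \frac{\frac{120}{-675} + 170}{-11 - 188} = \frac{120 \left(- \frac{1}{675}\right) + 170}{-199} = \left(- \frac{8}{45} + 170\right) \left(- \frac{1}{199}\right) = \frac{7642}{45} \left(- \frac{1}{199}\right) = - \frac{7642}{8955}$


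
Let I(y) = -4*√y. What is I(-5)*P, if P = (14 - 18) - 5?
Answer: 36*I*√5 ≈ 80.498*I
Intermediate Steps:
P = -9 (P = -4 - 5 = -9)
I(-5)*P = -4*I*√5*(-9) = 36*I*√5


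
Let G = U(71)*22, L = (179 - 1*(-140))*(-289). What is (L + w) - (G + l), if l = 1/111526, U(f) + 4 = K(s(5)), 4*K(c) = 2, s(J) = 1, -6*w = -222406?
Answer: -18417292117/334578 ≈ -55046.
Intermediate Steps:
w = 111203/3 (w = -⅙*(-222406) = 111203/3 ≈ 37068.)
K(c) = ½ (K(c) = (¼)*2 = ½)
U(f) = -7/2 (U(f) = -4 + ½ = -7/2)
L = -92191 (L = (179 + 140)*(-289) = 319*(-289) = -92191)
G = -77 (G = -7/2*22 = -77)
l = 1/111526 ≈ 8.9665e-6
(L + w) - (G + l) = (-92191 + 111203/3) - (-77 + 1/111526) = -165370/3 - 1*(-8587501/111526) = -165370/3 + 8587501/111526 = -18417292117/334578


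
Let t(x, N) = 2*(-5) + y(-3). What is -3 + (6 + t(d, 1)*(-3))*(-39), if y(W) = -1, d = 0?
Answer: -1524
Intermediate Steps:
t(x, N) = -11 (t(x, N) = 2*(-5) - 1 = -10 - 1 = -11)
-3 + (6 + t(d, 1)*(-3))*(-39) = -3 + (6 - 11*(-3))*(-39) = -3 + (6 + 33)*(-39) = -3 + 39*(-39) = -3 - 1521 = -1524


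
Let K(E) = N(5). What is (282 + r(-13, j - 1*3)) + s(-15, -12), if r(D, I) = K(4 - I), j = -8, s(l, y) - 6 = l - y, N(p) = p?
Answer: 290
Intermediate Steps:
s(l, y) = 6 + l - y (s(l, y) = 6 + (l - y) = 6 + l - y)
K(E) = 5
r(D, I) = 5
(282 + r(-13, j - 1*3)) + s(-15, -12) = (282 + 5) + (6 - 15 - 1*(-12)) = 287 + (6 - 15 + 12) = 287 + 3 = 290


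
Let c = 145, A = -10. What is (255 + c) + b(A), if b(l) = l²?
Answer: 500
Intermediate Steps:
(255 + c) + b(A) = (255 + 145) + (-10)² = 400 + 100 = 500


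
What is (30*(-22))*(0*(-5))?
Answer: 0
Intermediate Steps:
(30*(-22))*(0*(-5)) = -660*0 = 0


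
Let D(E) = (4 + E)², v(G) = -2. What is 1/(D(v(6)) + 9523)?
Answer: 1/9527 ≈ 0.00010496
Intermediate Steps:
1/(D(v(6)) + 9523) = 1/((4 - 2)² + 9523) = 1/(2² + 9523) = 1/(4 + 9523) = 1/9527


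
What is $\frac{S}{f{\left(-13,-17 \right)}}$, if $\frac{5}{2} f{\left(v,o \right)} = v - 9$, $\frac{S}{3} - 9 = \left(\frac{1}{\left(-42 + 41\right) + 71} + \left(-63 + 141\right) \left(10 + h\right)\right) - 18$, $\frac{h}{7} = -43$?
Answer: $\frac{433497}{56} \approx 7741.0$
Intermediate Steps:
$h = -301$ ($h = 7 \left(-43\right) = -301$)
$S = - \frac{4768467}{70}$ ($S = 27 + 3 \left(\left(\frac{1}{\left(-42 + 41\right) + 71} + \left(-63 + 141\right) \left(10 - 301\right)\right) - 18\right) = 27 + 3 \left(\left(\frac{1}{-1 + 71} + 78 \left(-291\right)\right) - 18\right) = 27 + 3 \left(\left(\frac{1}{70} - 22698\right) - 18\right) = 27 + 3 \left(- \frac{1588859}{70} - 18\right) = 27 + 3 \left(- \frac{1590119}{70}\right) = 27 - \frac{4770357}{70} = - \frac{4768467}{70} \approx -68121.0$)
$f{\left(v,o \right)} = - \frac{18}{5} + \frac{2 v}{5}$ ($f{\left(v,o \right)} = \frac{2 \left(v - 9\right)}{5} = \frac{2 \left(-9 + v\right)}{5} = - \frac{18}{5} + \frac{2 v}{5}$)
$\frac{S}{f{\left(-13,-17 \right)}} = - \frac{4768467}{70 \left(- \frac{18}{5} + \frac{2}{5} \left(-13\right)\right)} = - \frac{4768467}{70 \left(- \frac{18}{5} - \frac{26}{5}\right)} = - \frac{4768467}{70 \left(- \frac{44}{5}\right)} = \left(- \frac{4768467}{70}\right) \left(- \frac{5}{44}\right) = \frac{433497}{56}$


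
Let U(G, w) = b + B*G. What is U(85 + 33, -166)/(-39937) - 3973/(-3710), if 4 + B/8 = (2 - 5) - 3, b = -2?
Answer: 193699521/148166270 ≈ 1.3073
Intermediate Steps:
B = -80 (B = -32 + 8*((2 - 5) - 3) = -32 + 8*(-3 - 3) = -32 + 8*(-6) = -32 - 48 = -80)
U(G, w) = -2 - 80*G
U(85 + 33, -166)/(-39937) - 3973/(-3710) = (-2 - 80*(85 + 33))/(-39937) - 3973/(-3710) = (-2 - 80*118)*(-1/39937) - 3973*(-1/3710) = (-2 - 9440)*(-1/39937) + 3973/3710 = -9442*(-1/39937) + 3973/3710 = 9442/39937 + 3973/3710 = 193699521/148166270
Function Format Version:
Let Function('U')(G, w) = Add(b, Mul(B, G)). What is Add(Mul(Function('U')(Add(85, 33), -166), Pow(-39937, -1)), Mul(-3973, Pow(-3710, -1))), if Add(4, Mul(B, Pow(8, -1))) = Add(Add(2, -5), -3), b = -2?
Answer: Rational(193699521, 148166270) ≈ 1.3073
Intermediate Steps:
B = -80 (B = Add(-32, Mul(8, Add(Add(2, -5), -3))) = Add(-32, Mul(8, Add(-3, -3))) = Add(-32, Mul(8, -6)) = Add(-32, -48) = -80)
Function('U')(G, w) = Add(-2, Mul(-80, G))
Add(Mul(Function('U')(Add(85, 33), -166), Pow(-39937, -1)), Mul(-3973, Pow(-3710, -1))) = Add(Mul(Add(-2, Mul(-80, Add(85, 33))), Pow(-39937, -1)), Mul(-3973, Pow(-3710, -1))) = Add(Mul(Add(-2, Mul(-80, 118)), Rational(-1, 39937)), Mul(-3973, Rational(-1, 3710))) = Add(Mul(Add(-2, -9440), Rational(-1, 39937)), Rational(3973, 3710)) = Add(Mul(-9442, Rational(-1, 39937)), Rational(3973, 3710)) = Add(Rational(9442, 39937), Rational(3973, 3710)) = Rational(193699521, 148166270)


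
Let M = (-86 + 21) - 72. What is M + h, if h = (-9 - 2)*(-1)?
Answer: -126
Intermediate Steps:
h = 11 (h = -11*(-1) = 11)
M = -137 (M = -65 - 72 = -137)
M + h = -137 + 11 = -126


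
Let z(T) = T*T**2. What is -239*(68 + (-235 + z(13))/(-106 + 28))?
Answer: -133123/13 ≈ -10240.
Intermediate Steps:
z(T) = T**3
-239*(68 + (-235 + z(13))/(-106 + 28)) = -239*(68 + (-235 + 13**3)/(-106 + 28)) = -239*(68 + (-235 + 2197)/(-78)) = -239*(68 + 1962*(-1/78)) = -239*(68 - 327/13) = -239*557/13 = -133123/13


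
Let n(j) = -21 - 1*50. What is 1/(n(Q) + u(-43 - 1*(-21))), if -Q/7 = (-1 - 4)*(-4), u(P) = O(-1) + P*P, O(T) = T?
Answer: 1/412 ≈ 0.0024272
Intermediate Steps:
u(P) = -1 + P² (u(P) = -1 + P*P = -1 + P²)
Q = -140 (Q = -7*(-1 - 4)*(-4) = -(-35)*(-4) = -7*20 = -140)
n(j) = -71 (n(j) = -21 - 50 = -71)
1/(n(Q) + u(-43 - 1*(-21))) = 1/(-71 + (-1 + (-43 - 1*(-21))²)) = 1/(-71 + (-1 + (-43 + 21)²)) = 1/(-71 + (-1 + (-22)²)) = 1/(-71 + (-1 + 484)) = 1/(-71 + 483) = 1/412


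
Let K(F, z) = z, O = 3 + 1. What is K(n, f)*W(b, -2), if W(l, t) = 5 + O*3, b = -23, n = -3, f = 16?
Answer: 272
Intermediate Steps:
O = 4
W(l, t) = 17 (W(l, t) = 5 + 4*3 = 5 + 12 = 17)
K(n, f)*W(b, -2) = 16*17 = 272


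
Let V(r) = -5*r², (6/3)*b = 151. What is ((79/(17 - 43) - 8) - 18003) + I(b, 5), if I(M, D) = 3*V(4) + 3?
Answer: -474527/26 ≈ -18251.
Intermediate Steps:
b = 151/2 (b = (½)*151 = 151/2 ≈ 75.500)
I(M, D) = -237 (I(M, D) = 3*(-5*4²) + 3 = 3*(-5*16) + 3 = 3*(-80) + 3 = -240 + 3 = -237)
((79/(17 - 43) - 8) - 18003) + I(b, 5) = ((79/(17 - 43) - 8) - 18003) - 237 = ((79/(-26) - 8) - 18003) - 237 = ((-1/26*79 - 8) - 18003) - 237 = ((-79/26 - 8) - 18003) - 237 = (-287/26 - 18003) - 237 = -468365/26 - 237 = -474527/26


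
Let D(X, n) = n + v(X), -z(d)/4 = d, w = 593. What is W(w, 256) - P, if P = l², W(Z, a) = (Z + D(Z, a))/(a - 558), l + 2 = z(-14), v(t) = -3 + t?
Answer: -882071/302 ≈ -2920.8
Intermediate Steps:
z(d) = -4*d
l = 54 (l = -2 - 4*(-14) = -2 + 56 = 54)
D(X, n) = -3 + X + n (D(X, n) = n + (-3 + X) = -3 + X + n)
W(Z, a) = (-3 + a + 2*Z)/(-558 + a) (W(Z, a) = (Z + (-3 + Z + a))/(a - 558) = (-3 + a + 2*Z)/(-558 + a))
P = 2916 (P = 54² = 2916)
W(w, 256) - P = (-3 + 256 + 2*593)/(-558 + 256) - 1*2916 = (-3 + 256 + 1186)/(-302) - 2916 = -1/302*1439 - 2916 = -1439/302 - 2916 = -882071/302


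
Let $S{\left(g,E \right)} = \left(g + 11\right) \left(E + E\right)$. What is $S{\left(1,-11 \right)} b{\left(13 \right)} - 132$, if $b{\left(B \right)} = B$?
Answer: $-3564$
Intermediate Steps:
$S{\left(g,E \right)} = 2 E \left(11 + g\right)$ ($S{\left(g,E \right)} = \left(11 + g\right) 2 E = 2 E \left(11 + g\right)$)
$S{\left(1,-11 \right)} b{\left(13 \right)} - 132 = 2 \left(-11\right) \left(11 + 1\right) 13 - 132 = 2 \left(-11\right) 12 \cdot 13 - 132 = \left(-264\right) 13 - 132 = -3432 - 132 = -3564$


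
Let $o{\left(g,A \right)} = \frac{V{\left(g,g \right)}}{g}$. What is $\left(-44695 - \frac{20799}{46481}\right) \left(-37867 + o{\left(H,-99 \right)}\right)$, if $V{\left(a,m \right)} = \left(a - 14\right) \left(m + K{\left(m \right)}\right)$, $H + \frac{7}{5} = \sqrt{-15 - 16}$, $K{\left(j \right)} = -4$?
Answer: $\frac{2077489094 \left(947195 \sqrt{31} + 1326649 i\right)}{232405 \left(5 \sqrt{31} + 7 i\right)} \approx 1.6935 \cdot 10^{9} + 1.7396 \cdot 10^{5} i$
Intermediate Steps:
$H = - \frac{7}{5} + i \sqrt{31}$ ($H = - \frac{7}{5} + \sqrt{-15 - 16} = - \frac{7}{5} + \sqrt{-31} = - \frac{7}{5} + i \sqrt{31} \approx -1.4 + 5.5678 i$)
$V{\left(a,m \right)} = \left(-14 + a\right) \left(-4 + m\right)$ ($V{\left(a,m \right)} = \left(a - 14\right) \left(m - 4\right) = \left(-14 + a\right) \left(-4 + m\right)$)
$o{\left(g,A \right)} = \frac{56 + g^{2} - 18 g}{g}$ ($o{\left(g,A \right)} = \frac{56 - 14 g - 4 g + g g}{g} = \frac{56 - 14 g - 4 g + g^{2}}{g} = \frac{56 + g^{2} - 18 g}{g}$)
$\left(-44695 - \frac{20799}{46481}\right) \left(-37867 + o{\left(H,-99 \right)}\right) = \left(-44695 - \frac{20799}{46481}\right) \left(-37867 - \left(\frac{97}{5} - \frac{56}{- \frac{7}{5} + i \sqrt{31}} - i \sqrt{31}\right)\right) = \left(-44695 - \frac{20799}{46481}\right) \left(-37867 + \left(- \frac{97}{5} + \frac{56}{- \frac{7}{5} + i \sqrt{31}} + i \sqrt{31}\right)\right) = \left(-44695 - \frac{20799}{46481}\right) \left(- \frac{189432}{5} + \frac{56}{- \frac{7}{5} + i \sqrt{31}} + i \sqrt{31}\right) = - \frac{2077489094 \left(- \frac{189432}{5} + \frac{56}{- \frac{7}{5} + i \sqrt{31}} + i \sqrt{31}\right)}{46481} = \frac{448737644304}{265} - \frac{116339389264}{46481 \left(- \frac{7}{5} + i \sqrt{31}\right)} - \frac{2077489094 i \sqrt{31}}{46481}$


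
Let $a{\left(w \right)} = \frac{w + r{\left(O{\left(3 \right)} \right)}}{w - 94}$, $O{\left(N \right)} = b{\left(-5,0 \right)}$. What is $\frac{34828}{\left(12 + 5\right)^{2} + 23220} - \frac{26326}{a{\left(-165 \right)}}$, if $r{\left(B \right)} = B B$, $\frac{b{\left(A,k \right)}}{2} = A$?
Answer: $- \frac{160292301086}{1528085} \approx -1.049 \cdot 10^{5}$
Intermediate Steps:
$b{\left(A,k \right)} = 2 A$
$O{\left(N \right)} = -10$ ($O{\left(N \right)} = 2 \left(-5\right) = -10$)
$r{\left(B \right)} = B^{2}$
$a{\left(w \right)} = \frac{100 + w}{-94 + w}$ ($a{\left(w \right)} = \frac{w + \left(-10\right)^{2}}{w - 94} = \frac{w + 100}{-94 + w} = \frac{100 + w}{-94 + w}$)
$\frac{34828}{\left(12 + 5\right)^{2} + 23220} - \frac{26326}{a{\left(-165 \right)}} = \frac{34828}{\left(12 + 5\right)^{2} + 23220} - \frac{26326}{\frac{1}{-94 - 165} \left(100 - 165\right)} = \frac{34828}{17^{2} + 23220} - \frac{26326}{\frac{1}{-259} \left(-65\right)} = \frac{34828}{289 + 23220} - \frac{26326}{\left(- \frac{1}{259}\right) \left(-65\right)} = \frac{34828}{23509} - \frac{26326}{\frac{65}{259}} = 34828 \cdot \frac{1}{23509} - \frac{6818434}{65} = \frac{34828}{23509} - \frac{6818434}{65} = - \frac{160292301086}{1528085}$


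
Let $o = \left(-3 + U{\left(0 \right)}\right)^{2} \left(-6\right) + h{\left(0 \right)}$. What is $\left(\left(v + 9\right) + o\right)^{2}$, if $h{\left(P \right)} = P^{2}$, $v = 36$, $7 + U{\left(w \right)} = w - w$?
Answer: $308025$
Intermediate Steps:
$U{\left(w \right)} = -7$ ($U{\left(w \right)} = -7 + \left(w - w\right) = -7 + 0 = -7$)
$o = -600$ ($o = \left(-3 - 7\right)^{2} \left(-6\right) + 0^{2} = \left(-10\right)^{2} \left(-6\right) + 0 = 100 \left(-6\right) + 0 = -600 + 0 = -600$)
$\left(\left(v + 9\right) + o\right)^{2} = \left(\left(36 + 9\right) - 600\right)^{2} = \left(45 - 600\right)^{2} = \left(-555\right)^{2} = 308025$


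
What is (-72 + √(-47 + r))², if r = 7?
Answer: 5144 - 288*I*√10 ≈ 5144.0 - 910.74*I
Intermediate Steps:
(-72 + √(-47 + r))² = (-72 + √(-47 + 7))² = (-72 + √(-40))² = (-72 + 2*I*√10)²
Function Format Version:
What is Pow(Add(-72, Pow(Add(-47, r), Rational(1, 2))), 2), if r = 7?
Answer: Add(5144, Mul(-288, I, Pow(10, Rational(1, 2)))) ≈ Add(5144.0, Mul(-910.74, I))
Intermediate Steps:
Pow(Add(-72, Pow(Add(-47, r), Rational(1, 2))), 2) = Pow(Add(-72, Pow(Add(-47, 7), Rational(1, 2))), 2) = Pow(Add(-72, Pow(-40, Rational(1, 2))), 2) = Pow(Add(-72, Mul(2, I, Pow(10, Rational(1, 2)))), 2)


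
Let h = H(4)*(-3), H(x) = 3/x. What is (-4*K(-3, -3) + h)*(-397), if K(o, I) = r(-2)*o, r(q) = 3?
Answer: -53595/4 ≈ -13399.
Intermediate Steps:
K(o, I) = 3*o
h = -9/4 (h = (3/4)*(-3) = (3*(¼))*(-3) = (¾)*(-3) = -9/4 ≈ -2.2500)
(-4*K(-3, -3) + h)*(-397) = (-12*(-3) - 9/4)*(-397) = (-4*(-9) - 9/4)*(-397) = (36 - 9/4)*(-397) = (135/4)*(-397) = -53595/4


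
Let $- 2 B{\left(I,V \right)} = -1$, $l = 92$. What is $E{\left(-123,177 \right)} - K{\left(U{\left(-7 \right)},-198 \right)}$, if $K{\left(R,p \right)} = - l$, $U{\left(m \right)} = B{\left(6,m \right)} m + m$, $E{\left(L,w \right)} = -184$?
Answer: $-92$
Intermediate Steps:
$B{\left(I,V \right)} = \frac{1}{2}$ ($B{\left(I,V \right)} = \left(- \frac{1}{2}\right) \left(-1\right) = \frac{1}{2}$)
$U{\left(m \right)} = \frac{3 m}{2}$ ($U{\left(m \right)} = \frac{m}{2} + m = \frac{3 m}{2}$)
$K{\left(R,p \right)} = -92$ ($K{\left(R,p \right)} = \left(-1\right) 92 = -92$)
$E{\left(-123,177 \right)} - K{\left(U{\left(-7 \right)},-198 \right)} = -184 - -92 = -184 + 92 = -92$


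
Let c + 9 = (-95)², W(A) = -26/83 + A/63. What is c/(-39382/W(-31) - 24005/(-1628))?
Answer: 61809260128/335352647239 ≈ 0.18431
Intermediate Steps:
W(A) = -26/83 + A/63 (W(A) = -26*1/83 + A*(1/63) = -26/83 + A/63)
c = 9016 (c = -9 + (-95)² = -9 + 9025 = 9016)
c/(-39382/W(-31) - 24005/(-1628)) = 9016/(-39382/(-26/83 + (1/63)*(-31)) - 24005/(-1628)) = 9016/(-39382/(-26/83 - 31/63) - 24005*(-1/1628)) = 9016/(-39382/(-4211/5229) + 24005/1628) = 9016/(-39382*(-5229/4211) + 24005/1628) = 9016/(205928478/4211 + 24005/1628) = 9016/(335352647239/6855508) = 9016*(6855508/335352647239) = 61809260128/335352647239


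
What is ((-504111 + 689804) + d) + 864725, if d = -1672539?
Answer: -622121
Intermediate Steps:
((-504111 + 689804) + d) + 864725 = ((-504111 + 689804) - 1672539) + 864725 = (185693 - 1672539) + 864725 = -1486846 + 864725 = -622121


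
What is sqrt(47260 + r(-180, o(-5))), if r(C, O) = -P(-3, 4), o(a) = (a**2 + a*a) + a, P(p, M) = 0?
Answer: 2*sqrt(11815) ≈ 217.39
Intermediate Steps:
o(a) = a + 2*a**2 (o(a) = (a**2 + a**2) + a = 2*a**2 + a = a + 2*a**2)
r(C, O) = 0 (r(C, O) = -1*0 = 0)
sqrt(47260 + r(-180, o(-5))) = sqrt(47260 + 0) = sqrt(47260) = 2*sqrt(11815)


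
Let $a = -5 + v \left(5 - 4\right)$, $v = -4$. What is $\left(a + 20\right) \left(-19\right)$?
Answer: $-209$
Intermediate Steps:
$a = -9$ ($a = -5 - 4 \left(5 - 4\right) = -5 - 4 = -9$)
$\left(a + 20\right) \left(-19\right) = \left(-9 + 20\right) \left(-19\right) = 11 \left(-19\right) = -209$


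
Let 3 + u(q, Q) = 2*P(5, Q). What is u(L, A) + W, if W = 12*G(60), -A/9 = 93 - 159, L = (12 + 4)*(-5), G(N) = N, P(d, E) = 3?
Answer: 723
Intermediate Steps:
L = -80 (L = 16*(-5) = -80)
A = 594 (A = -9*(93 - 159) = -9*(-66) = 594)
u(q, Q) = 3 (u(q, Q) = -3 + 2*3 = -3 + 6 = 3)
W = 720 (W = 12*60 = 720)
u(L, A) + W = 3 + 720 = 723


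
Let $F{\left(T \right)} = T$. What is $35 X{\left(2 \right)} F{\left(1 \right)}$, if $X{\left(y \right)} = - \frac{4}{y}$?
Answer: $-70$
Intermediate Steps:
$35 X{\left(2 \right)} F{\left(1 \right)} = 35 \left(- \frac{4}{2}\right) 1 = 35 \left(\left(-4\right) \frac{1}{2}\right) 1 = 35 \left(-2\right) 1 = \left(-70\right) 1 = -70$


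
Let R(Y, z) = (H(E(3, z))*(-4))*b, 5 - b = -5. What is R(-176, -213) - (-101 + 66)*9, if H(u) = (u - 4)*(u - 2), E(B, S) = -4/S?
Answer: -23005/45369 ≈ -0.50706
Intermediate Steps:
b = 10 (b = 5 - 1*(-5) = 5 + 5 = 10)
H(u) = (-4 + u)*(-2 + u)
R(Y, z) = -320 - 960/z - 640/z**2 (R(Y, z) = ((8 + (-4/z)**2 - (-24)/z)*(-4))*10 = ((8 + 16/z**2 + 24/z)*(-4))*10 = (-32 - 96/z - 64/z**2)*10 = -320 - 960/z - 640/z**2)
R(-176, -213) - (-101 + 66)*9 = (-320 - 960/(-213) - 640/(-213)**2) - (-101 + 66)*9 = (-320 - 960*(-1/213) - 640*1/45369) - (-35)*9 = (-320 + 320/71 - 640/45369) - 1*(-315) = -14314240/45369 + 315 = -23005/45369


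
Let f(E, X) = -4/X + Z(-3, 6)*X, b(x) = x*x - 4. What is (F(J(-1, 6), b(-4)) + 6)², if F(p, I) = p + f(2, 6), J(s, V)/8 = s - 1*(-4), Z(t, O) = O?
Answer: 38416/9 ≈ 4268.4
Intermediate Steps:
b(x) = -4 + x² (b(x) = x² - 4 = -4 + x²)
f(E, X) = -4/X + 6*X
J(s, V) = 32 + 8*s (J(s, V) = 8*(s - 1*(-4)) = 8*(s + 4) = 8*(4 + s) = 32 + 8*s)
F(p, I) = 106/3 + p (F(p, I) = p + (-4/6 + 6*6) = p + (-4*⅙ + 36) = p + (-⅔ + 36) = p + 106/3 = 106/3 + p)
(F(J(-1, 6), b(-4)) + 6)² = ((106/3 + (32 + 8*(-1))) + 6)² = ((106/3 + (32 - 8)) + 6)² = ((106/3 + 24) + 6)² = (178/3 + 6)² = (196/3)² = 38416/9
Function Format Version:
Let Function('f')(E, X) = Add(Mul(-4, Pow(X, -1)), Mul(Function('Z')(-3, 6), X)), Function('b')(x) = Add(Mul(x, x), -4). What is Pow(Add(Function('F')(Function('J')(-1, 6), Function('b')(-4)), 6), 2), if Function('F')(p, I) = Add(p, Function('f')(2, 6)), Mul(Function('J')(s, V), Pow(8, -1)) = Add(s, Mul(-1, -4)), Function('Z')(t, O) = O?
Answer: Rational(38416, 9) ≈ 4268.4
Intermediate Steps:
Function('b')(x) = Add(-4, Pow(x, 2)) (Function('b')(x) = Add(Pow(x, 2), -4) = Add(-4, Pow(x, 2)))
Function('f')(E, X) = Add(Mul(-4, Pow(X, -1)), Mul(6, X))
Function('J')(s, V) = Add(32, Mul(8, s)) (Function('J')(s, V) = Mul(8, Add(s, Mul(-1, -4))) = Mul(8, Add(s, 4)) = Mul(8, Add(4, s)) = Add(32, Mul(8, s)))
Function('F')(p, I) = Add(Rational(106, 3), p) (Function('F')(p, I) = Add(p, Add(Mul(-4, Pow(6, -1)), Mul(6, 6))) = Add(p, Add(Mul(-4, Rational(1, 6)), 36)) = Add(p, Add(Rational(-2, 3), 36)) = Add(p, Rational(106, 3)) = Add(Rational(106, 3), p))
Pow(Add(Function('F')(Function('J')(-1, 6), Function('b')(-4)), 6), 2) = Pow(Add(Add(Rational(106, 3), Add(32, Mul(8, -1))), 6), 2) = Pow(Add(Add(Rational(106, 3), Add(32, -8)), 6), 2) = Pow(Add(Add(Rational(106, 3), 24), 6), 2) = Pow(Add(Rational(178, 3), 6), 2) = Pow(Rational(196, 3), 2) = Rational(38416, 9)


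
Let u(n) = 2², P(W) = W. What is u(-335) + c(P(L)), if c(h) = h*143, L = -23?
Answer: -3285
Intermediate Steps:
u(n) = 4
c(h) = 143*h
u(-335) + c(P(L)) = 4 + 143*(-23) = 4 - 3289 = -3285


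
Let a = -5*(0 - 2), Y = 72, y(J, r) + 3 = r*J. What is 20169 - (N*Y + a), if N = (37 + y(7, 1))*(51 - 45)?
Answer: 2447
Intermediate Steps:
y(J, r) = -3 + J*r (y(J, r) = -3 + r*J = -3 + J*r)
N = 246 (N = (37 + (-3 + 7*1))*(51 - 45) = (37 + (-3 + 7))*6 = (37 + 4)*6 = 41*6 = 246)
a = 10 (a = -5*(-2) = 10)
20169 - (N*Y + a) = 20169 - (246*72 + 10) = 20169 - (17712 + 10) = 20169 - 1*17722 = 20169 - 17722 = 2447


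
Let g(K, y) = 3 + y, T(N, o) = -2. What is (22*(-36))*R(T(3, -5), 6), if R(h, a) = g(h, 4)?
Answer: -5544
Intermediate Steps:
R(h, a) = 7 (R(h, a) = 3 + 4 = 7)
(22*(-36))*R(T(3, -5), 6) = (22*(-36))*7 = -792*7 = -5544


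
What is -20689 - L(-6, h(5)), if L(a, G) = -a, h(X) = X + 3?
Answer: -20695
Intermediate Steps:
h(X) = 3 + X
-20689 - L(-6, h(5)) = -20689 - (-1)*(-6) = -20689 - 1*6 = -20689 - 6 = -20695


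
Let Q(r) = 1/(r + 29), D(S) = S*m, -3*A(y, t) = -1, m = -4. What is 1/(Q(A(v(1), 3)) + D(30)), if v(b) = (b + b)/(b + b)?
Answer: -88/10557 ≈ -0.0083357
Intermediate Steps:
v(b) = 1 (v(b) = (2*b)/((2*b)) = (2*b)*(1/(2*b)) = 1)
A(y, t) = ⅓ (A(y, t) = -⅓*(-1) = ⅓)
D(S) = -4*S (D(S) = S*(-4) = -4*S)
Q(r) = 1/(29 + r)
1/(Q(A(v(1), 3)) + D(30)) = 1/(1/(29 + ⅓) - 4*30) = 1/(1/(88/3) - 120) = 1/(3/88 - 120) = 1/(-10557/88) = -88/10557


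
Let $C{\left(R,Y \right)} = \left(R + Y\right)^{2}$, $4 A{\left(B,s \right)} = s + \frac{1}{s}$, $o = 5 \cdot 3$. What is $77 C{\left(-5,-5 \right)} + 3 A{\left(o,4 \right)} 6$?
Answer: $\frac{61753}{8} \approx 7719.1$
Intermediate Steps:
$o = 15$
$A{\left(B,s \right)} = \frac{s}{4} + \frac{1}{4 s}$ ($A{\left(B,s \right)} = \frac{s + \frac{1}{s}}{4} = \frac{s}{4} + \frac{1}{4 s}$)
$77 C{\left(-5,-5 \right)} + 3 A{\left(o,4 \right)} 6 = 77 \left(-5 - 5\right)^{2} + 3 \frac{1 + 4^{2}}{4 \cdot 4} \cdot 6 = 77 \left(-10\right)^{2} + 3 \cdot \frac{1}{4} \cdot \frac{1}{4} \left(1 + 16\right) 6 = 77 \cdot 100 + 3 \cdot \frac{1}{4} \cdot \frac{1}{4} \cdot 17 \cdot 6 = 7700 + 3 \cdot \frac{17}{16} \cdot 6 = 7700 + \frac{51}{16} \cdot 6 = 7700 + \frac{153}{8} = \frac{61753}{8}$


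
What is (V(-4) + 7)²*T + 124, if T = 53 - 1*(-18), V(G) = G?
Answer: 763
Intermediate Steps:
T = 71 (T = 53 + 18 = 71)
(V(-4) + 7)²*T + 124 = (-4 + 7)²*71 + 124 = 3²*71 + 124 = 9*71 + 124 = 639 + 124 = 763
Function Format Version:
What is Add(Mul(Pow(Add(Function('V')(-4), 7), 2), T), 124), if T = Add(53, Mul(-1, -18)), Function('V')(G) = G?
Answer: 763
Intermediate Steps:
T = 71 (T = Add(53, 18) = 71)
Add(Mul(Pow(Add(Function('V')(-4), 7), 2), T), 124) = Add(Mul(Pow(Add(-4, 7), 2), 71), 124) = Add(Mul(Pow(3, 2), 71), 124) = Add(Mul(9, 71), 124) = Add(639, 124) = 763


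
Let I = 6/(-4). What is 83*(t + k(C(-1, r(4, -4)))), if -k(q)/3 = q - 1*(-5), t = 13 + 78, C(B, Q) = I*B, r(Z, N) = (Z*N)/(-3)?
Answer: 11869/2 ≈ 5934.5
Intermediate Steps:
I = -3/2 (I = 6*(-¼) = -3/2 ≈ -1.5000)
r(Z, N) = -N*Z/3 (r(Z, N) = (N*Z)*(-⅓) = -N*Z/3)
C(B, Q) = -3*B/2
t = 91
k(q) = -15 - 3*q (k(q) = -3*(q - 1*(-5)) = -3*(q + 5) = -3*(5 + q) = -15 - 3*q)
83*(t + k(C(-1, r(4, -4)))) = 83*(91 + (-15 - (-9)*(-1)/2)) = 83*(91 + (-15 - 3*3/2)) = 83*(91 + (-15 - 9/2)) = 83*(91 - 39/2) = 83*(143/2) = 11869/2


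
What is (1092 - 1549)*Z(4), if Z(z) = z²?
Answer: -7312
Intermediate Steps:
(1092 - 1549)*Z(4) = (1092 - 1549)*4² = -457*16 = -7312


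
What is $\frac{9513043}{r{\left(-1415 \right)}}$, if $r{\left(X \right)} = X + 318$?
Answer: $- \frac{9513043}{1097} \approx -8671.9$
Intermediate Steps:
$r{\left(X \right)} = 318 + X$
$\frac{9513043}{r{\left(-1415 \right)}} = \frac{9513043}{318 - 1415} = \frac{9513043}{-1097} = 9513043 \left(- \frac{1}{1097}\right) = - \frac{9513043}{1097}$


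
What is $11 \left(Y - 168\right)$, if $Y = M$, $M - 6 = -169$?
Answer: $-3641$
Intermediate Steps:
$M = -163$ ($M = 6 - 169 = -163$)
$Y = -163$
$11 \left(Y - 168\right) = 11 \left(-163 - 168\right) = 11 \left(-331\right) = -3641$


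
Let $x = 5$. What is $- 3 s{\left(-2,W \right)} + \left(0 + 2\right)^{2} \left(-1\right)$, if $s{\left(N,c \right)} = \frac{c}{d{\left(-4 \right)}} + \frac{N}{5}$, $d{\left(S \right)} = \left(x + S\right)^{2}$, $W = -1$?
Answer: $\frac{1}{5} \approx 0.2$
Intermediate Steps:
$d{\left(S \right)} = \left(5 + S\right)^{2}$
$s{\left(N,c \right)} = c + \frac{N}{5}$ ($s{\left(N,c \right)} = \frac{c}{\left(5 - 4\right)^{2}} + \frac{N}{5} = \frac{c}{1^{2}} + N \frac{1}{5} = \frac{c}{1} + \frac{N}{5} = c 1 + \frac{N}{5} = c + \frac{N}{5}$)
$- 3 s{\left(-2,W \right)} + \left(0 + 2\right)^{2} \left(-1\right) = - 3 \left(-1 + \frac{1}{5} \left(-2\right)\right) + \left(0 + 2\right)^{2} \left(-1\right) = - 3 \left(-1 - \frac{2}{5}\right) + 2^{2} \left(-1\right) = \left(-3\right) \left(- \frac{7}{5}\right) + 4 \left(-1\right) = \frac{21}{5} - 4 = \frac{1}{5}$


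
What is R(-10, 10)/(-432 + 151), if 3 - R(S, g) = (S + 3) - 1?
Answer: -11/281 ≈ -0.039146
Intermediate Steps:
R(S, g) = 1 - S (R(S, g) = 3 - ((S + 3) - 1) = 3 - ((3 + S) - 1) = 3 - (2 + S) = 3 + (-2 - S) = 1 - S)
R(-10, 10)/(-432 + 151) = (1 - 1*(-10))/(-432 + 151) = (1 + 10)/(-281) = 11*(-1/281) = -11/281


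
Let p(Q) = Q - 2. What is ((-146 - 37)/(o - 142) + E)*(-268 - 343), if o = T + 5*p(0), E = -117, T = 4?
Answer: 10468263/148 ≈ 70732.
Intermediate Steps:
p(Q) = -2 + Q
o = -6 (o = 4 + 5*(-2 + 0) = 4 + 5*(-2) = 4 - 10 = -6)
((-146 - 37)/(o - 142) + E)*(-268 - 343) = ((-146 - 37)/(-6 - 142) - 117)*(-268 - 343) = (-183/(-148) - 117)*(-611) = (-183*(-1/148) - 117)*(-611) = (183/148 - 117)*(-611) = -17133/148*(-611) = 10468263/148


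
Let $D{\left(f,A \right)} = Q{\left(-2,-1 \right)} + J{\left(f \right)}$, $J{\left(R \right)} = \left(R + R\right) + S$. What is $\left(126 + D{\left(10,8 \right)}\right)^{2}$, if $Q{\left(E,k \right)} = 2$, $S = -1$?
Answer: $21609$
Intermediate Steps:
$J{\left(R \right)} = -1 + 2 R$ ($J{\left(R \right)} = \left(R + R\right) - 1 = 2 R - 1 = -1 + 2 R$)
$D{\left(f,A \right)} = 1 + 2 f$ ($D{\left(f,A \right)} = 2 + \left(-1 + 2 f\right) = 1 + 2 f$)
$\left(126 + D{\left(10,8 \right)}\right)^{2} = \left(126 + \left(1 + 2 \cdot 10\right)\right)^{2} = \left(126 + \left(1 + 20\right)\right)^{2} = \left(126 + 21\right)^{2} = 147^{2} = 21609$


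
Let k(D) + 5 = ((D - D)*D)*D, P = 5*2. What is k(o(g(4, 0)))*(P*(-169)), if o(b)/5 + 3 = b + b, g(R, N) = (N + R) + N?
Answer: 8450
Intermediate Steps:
g(R, N) = R + 2*N
o(b) = -15 + 10*b (o(b) = -15 + 5*(b + b) = -15 + 5*(2*b) = -15 + 10*b)
P = 10
k(D) = -5 (k(D) = -5 + ((D - D)*D)*D = -5 + (0*D)*D = -5 + 0*D = -5 + 0 = -5)
k(o(g(4, 0)))*(P*(-169)) = -50*(-169) = -5*(-1690) = 8450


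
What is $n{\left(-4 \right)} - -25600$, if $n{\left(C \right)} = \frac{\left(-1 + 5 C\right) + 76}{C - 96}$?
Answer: $\frac{511989}{20} \approx 25599.0$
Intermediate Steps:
$n{\left(C \right)} = \frac{75 + 5 C}{-96 + C}$
$n{\left(-4 \right)} - -25600 = \frac{5 \left(15 - 4\right)}{-96 - 4} - -25600 = 5 \frac{1}{-100} \cdot 11 + 25600 = 5 \left(- \frac{1}{100}\right) 11 + 25600 = - \frac{11}{20} + 25600 = \frac{511989}{20}$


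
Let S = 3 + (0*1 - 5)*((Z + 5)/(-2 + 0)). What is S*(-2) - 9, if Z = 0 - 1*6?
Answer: -10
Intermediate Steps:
Z = -6 (Z = 0 - 6 = -6)
S = ½ (S = 3 + (0*1 - 5)*((-6 + 5)/(-2 + 0)) = 3 + (0 - 5)*(-1/(-2)) = 3 - (-5)*(-1)/2 = 3 - 5*½ = 3 - 5/2 = ½ ≈ 0.50000)
S*(-2) - 9 = (½)*(-2) - 9 = -1 - 9 = -10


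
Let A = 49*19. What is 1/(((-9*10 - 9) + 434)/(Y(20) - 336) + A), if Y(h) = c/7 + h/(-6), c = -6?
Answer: 7144/6644029 ≈ 0.0010753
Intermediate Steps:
Y(h) = -6/7 - h/6 (Y(h) = -6/7 + h/(-6) = -6*⅐ + h*(-⅙) = -6/7 - h/6)
A = 931
1/(((-9*10 - 9) + 434)/(Y(20) - 336) + A) = 1/(((-9*10 - 9) + 434)/((-6/7 - ⅙*20) - 336) + 931) = 1/(((-90 - 9) + 434)/((-6/7 - 10/3) - 336) + 931) = 1/((-99 + 434)/(-88/21 - 336) + 931) = 1/(335/(-7144/21) + 931) = 1/(335*(-21/7144) + 931) = 1/(-7035/7144 + 931) = 1/(6644029/7144) = 7144/6644029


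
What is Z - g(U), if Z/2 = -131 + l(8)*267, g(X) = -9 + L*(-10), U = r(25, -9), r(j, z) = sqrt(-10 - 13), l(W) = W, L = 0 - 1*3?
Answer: 3989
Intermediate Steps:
L = -3 (L = 0 - 3 = -3)
r(j, z) = I*sqrt(23) (r(j, z) = sqrt(-23) = I*sqrt(23))
U = I*sqrt(23) ≈ 4.7958*I
g(X) = 21 (g(X) = -9 - 3*(-10) = -9 + 30 = 21)
Z = 4010 (Z = 2*(-131 + 8*267) = 2*(-131 + 2136) = 2*2005 = 4010)
Z - g(U) = 4010 - 1*21 = 4010 - 21 = 3989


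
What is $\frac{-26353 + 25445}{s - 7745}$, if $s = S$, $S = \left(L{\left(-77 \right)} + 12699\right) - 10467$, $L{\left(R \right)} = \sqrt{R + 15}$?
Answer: $\frac{5005804}{30393231} + \frac{908 i \sqrt{62}}{30393231} \approx 0.1647 + 0.00023524 i$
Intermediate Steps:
$L{\left(R \right)} = \sqrt{15 + R}$
$S = 2232 + i \sqrt{62}$ ($S = \left(\sqrt{15 - 77} + 12699\right) - 10467 = \left(\sqrt{-62} + 12699\right) - 10467 = \left(i \sqrt{62} + 12699\right) - 10467 = \left(12699 + i \sqrt{62}\right) - 10467 = 2232 + i \sqrt{62} \approx 2232.0 + 7.874 i$)
$s = 2232 + i \sqrt{62} \approx 2232.0 + 7.874 i$
$\frac{-26353 + 25445}{s - 7745} = \frac{-26353 + 25445}{\left(2232 + i \sqrt{62}\right) - 7745} = - \frac{908}{\left(2232 + i \sqrt{62}\right) - 7745} = - \frac{908}{-5513 + i \sqrt{62}}$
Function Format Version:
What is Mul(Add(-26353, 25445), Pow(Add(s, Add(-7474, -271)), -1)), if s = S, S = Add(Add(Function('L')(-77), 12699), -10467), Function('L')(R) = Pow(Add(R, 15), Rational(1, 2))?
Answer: Add(Rational(5005804, 30393231), Mul(Rational(908, 30393231), I, Pow(62, Rational(1, 2)))) ≈ Add(0.16470, Mul(0.00023524, I))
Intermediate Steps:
Function('L')(R) = Pow(Add(15, R), Rational(1, 2))
S = Add(2232, Mul(I, Pow(62, Rational(1, 2)))) (S = Add(Add(Pow(Add(15, -77), Rational(1, 2)), 12699), -10467) = Add(Add(Pow(-62, Rational(1, 2)), 12699), -10467) = Add(Add(Mul(I, Pow(62, Rational(1, 2))), 12699), -10467) = Add(Add(12699, Mul(I, Pow(62, Rational(1, 2)))), -10467) = Add(2232, Mul(I, Pow(62, Rational(1, 2)))) ≈ Add(2232.0, Mul(7.8740, I)))
s = Add(2232, Mul(I, Pow(62, Rational(1, 2)))) ≈ Add(2232.0, Mul(7.8740, I))
Mul(Add(-26353, 25445), Pow(Add(s, Add(-7474, -271)), -1)) = Mul(Add(-26353, 25445), Pow(Add(Add(2232, Mul(I, Pow(62, Rational(1, 2)))), Add(-7474, -271)), -1)) = Mul(-908, Pow(Add(Add(2232, Mul(I, Pow(62, Rational(1, 2)))), -7745), -1)) = Mul(-908, Pow(Add(-5513, Mul(I, Pow(62, Rational(1, 2)))), -1))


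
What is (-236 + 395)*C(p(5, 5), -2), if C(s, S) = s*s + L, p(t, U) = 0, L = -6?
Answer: -954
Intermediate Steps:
C(s, S) = -6 + s² (C(s, S) = s*s - 6 = s² - 6 = -6 + s²)
(-236 + 395)*C(p(5, 5), -2) = (-236 + 395)*(-6 + 0²) = 159*(-6 + 0) = 159*(-6) = -954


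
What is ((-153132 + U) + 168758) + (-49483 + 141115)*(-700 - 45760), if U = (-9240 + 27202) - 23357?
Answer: -4257212489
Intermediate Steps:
U = -5395 (U = 17962 - 23357 = -5395)
((-153132 + U) + 168758) + (-49483 + 141115)*(-700 - 45760) = ((-153132 - 5395) + 168758) + (-49483 + 141115)*(-700 - 45760) = (-158527 + 168758) + 91632*(-46460) = 10231 - 4257222720 = -4257212489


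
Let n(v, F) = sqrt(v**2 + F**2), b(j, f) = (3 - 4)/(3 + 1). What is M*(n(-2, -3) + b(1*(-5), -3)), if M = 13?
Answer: -13/4 + 13*sqrt(13) ≈ 43.622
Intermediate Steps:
b(j, f) = -1/4
n(v, F) = sqrt(F**2 + v**2)
M*(n(-2, -3) + b(1*(-5), -3)) = 13*(sqrt((-3)**2 + (-2)**2) - 1/4) = 13*(sqrt(9 + 4) - 1/4) = 13*(sqrt(13) - 1/4) = 13*(-1/4 + sqrt(13)) = -13/4 + 13*sqrt(13)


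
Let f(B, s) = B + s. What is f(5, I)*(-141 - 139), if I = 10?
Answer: -4200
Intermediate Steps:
f(5, I)*(-141 - 139) = (5 + 10)*(-141 - 139) = 15*(-280) = -4200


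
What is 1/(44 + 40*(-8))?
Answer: -1/276 ≈ -0.0036232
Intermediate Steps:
1/(44 + 40*(-8)) = 1/(44 - 320) = 1/(-276) = -1/276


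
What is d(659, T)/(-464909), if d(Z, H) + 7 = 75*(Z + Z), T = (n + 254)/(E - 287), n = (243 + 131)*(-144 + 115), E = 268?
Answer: -98843/464909 ≈ -0.21261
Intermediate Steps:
n = -10846 (n = 374*(-29) = -10846)
T = 10592/19 (T = (-10846 + 254)/(268 - 287) = -10592/(-19) = -10592*(-1/19) = 10592/19 ≈ 557.47)
d(Z, H) = -7 + 150*Z (d(Z, H) = -7 + 75*(Z + Z) = -7 + 75*(2*Z) = -7 + 150*Z)
d(659, T)/(-464909) = (-7 + 150*659)/(-464909) = (-7 + 98850)*(-1/464909) = 98843*(-1/464909) = -98843/464909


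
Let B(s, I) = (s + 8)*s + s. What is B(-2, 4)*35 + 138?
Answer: -352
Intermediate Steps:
B(s, I) = s + s*(8 + s) (B(s, I) = (8 + s)*s + s = s*(8 + s) + s = s + s*(8 + s))
B(-2, 4)*35 + 138 = -2*(9 - 2)*35 + 138 = -2*7*35 + 138 = -14*35 + 138 = -490 + 138 = -352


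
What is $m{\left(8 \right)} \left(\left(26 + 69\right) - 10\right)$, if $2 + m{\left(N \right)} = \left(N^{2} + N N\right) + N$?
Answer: $11390$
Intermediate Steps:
$m{\left(N \right)} = -2 + N + 2 N^{2}$ ($m{\left(N \right)} = -2 + \left(\left(N^{2} + N N\right) + N\right) = -2 + \left(\left(N^{2} + N^{2}\right) + N\right) = -2 + \left(2 N^{2} + N\right) = -2 + \left(N + 2 N^{2}\right) = -2 + N + 2 N^{2}$)
$m{\left(8 \right)} \left(\left(26 + 69\right) - 10\right) = \left(-2 + 8 + 2 \cdot 8^{2}\right) \left(\left(26 + 69\right) - 10\right) = \left(-2 + 8 + 2 \cdot 64\right) \left(95 - 10\right) = \left(-2 + 8 + 128\right) 85 = 134 \cdot 85 = 11390$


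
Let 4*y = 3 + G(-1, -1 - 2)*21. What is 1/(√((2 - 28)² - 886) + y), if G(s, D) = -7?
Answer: -6/251 - I*√210/1506 ≈ -0.023904 - 0.0096224*I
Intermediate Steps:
y = -36 (y = (3 - 7*21)/4 = (3 - 147)/4 = (¼)*(-144) = -36)
1/(√((2 - 28)² - 886) + y) = 1/(√((2 - 28)² - 886) - 36) = 1/(√((-26)² - 886) - 36) = 1/(√(676 - 886) - 36) = 1/(√(-210) - 36) = 1/(I*√210 - 36) = 1/(-36 + I*√210)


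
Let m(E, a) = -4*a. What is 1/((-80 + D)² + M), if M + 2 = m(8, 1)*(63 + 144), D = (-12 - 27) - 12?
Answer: 1/16331 ≈ 6.1233e-5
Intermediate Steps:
D = -51 (D = -39 - 12 = -51)
M = -830 (M = -2 + (-4*1)*(63 + 144) = -2 - 4*207 = -2 - 828 = -830)
1/((-80 + D)² + M) = 1/((-80 - 51)² - 830) = 1/((-131)² - 830) = 1/(17161 - 830) = 1/16331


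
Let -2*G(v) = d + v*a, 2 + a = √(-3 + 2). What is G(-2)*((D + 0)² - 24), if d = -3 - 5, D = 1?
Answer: -46 - 23*I ≈ -46.0 - 23.0*I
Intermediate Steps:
d = -8
a = -2 + I (a = -2 + √(-3 + 2) = -2 + √(-1) = -2 + I ≈ -2.0 + 1.0*I)
G(v) = 4 - v*(-2 + I)/2 (G(v) = -(-8 + v*(-2 + I))/2 = 4 - v*(-2 + I)/2)
G(-2)*((D + 0)² - 24) = (4 + (½)*(-2)*(2 - I))*((1 + 0)² - 24) = (4 + (-2 + I))*(1² - 24) = (2 + I)*(1 - 24) = (2 + I)*(-23) = -46 - 23*I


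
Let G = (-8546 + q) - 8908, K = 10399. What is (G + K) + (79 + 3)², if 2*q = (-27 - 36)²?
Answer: 3307/2 ≈ 1653.5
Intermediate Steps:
q = 3969/2 (q = (-27 - 36)²/2 = (½)*(-63)² = (½)*3969 = 3969/2 ≈ 1984.5)
G = -30939/2 (G = (-8546 + 3969/2) - 8908 = -13123/2 - 8908 = -30939/2 ≈ -15470.)
(G + K) + (79 + 3)² = (-30939/2 + 10399) + (79 + 3)² = -10141/2 + 82² = -10141/2 + 6724 = 3307/2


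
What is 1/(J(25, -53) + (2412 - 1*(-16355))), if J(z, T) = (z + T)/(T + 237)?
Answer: 46/863275 ≈ 5.3285e-5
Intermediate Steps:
J(z, T) = (T + z)/(237 + T)
1/(J(25, -53) + (2412 - 1*(-16355))) = 1/((-53 + 25)/(237 - 53) + (2412 - 1*(-16355))) = 1/(-28/184 + (2412 + 16355)) = 1/((1/184)*(-28) + 18767) = 1/(-7/46 + 18767) = 1/(863275/46) = 46/863275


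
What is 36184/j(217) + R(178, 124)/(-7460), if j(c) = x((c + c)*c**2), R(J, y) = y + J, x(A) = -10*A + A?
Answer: -13954170527/343028767410 ≈ -0.040679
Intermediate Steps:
x(A) = -9*A
R(J, y) = J + y
j(c) = -18*c**3 (j(c) = -9*(c + c)*c**2 = -9*2*c*c**2 = -18*c**3)
36184/j(217) + R(178, 124)/(-7460) = 36184/((-18*217**3)) + (178 + 124)/(-7460) = 36184/((-18*10218313)) + 302*(-1/7460) = 36184/(-183929634) - 151/3730 = 36184*(-1/183929634) - 151/3730 = -18092/91964817 - 151/3730 = -13954170527/343028767410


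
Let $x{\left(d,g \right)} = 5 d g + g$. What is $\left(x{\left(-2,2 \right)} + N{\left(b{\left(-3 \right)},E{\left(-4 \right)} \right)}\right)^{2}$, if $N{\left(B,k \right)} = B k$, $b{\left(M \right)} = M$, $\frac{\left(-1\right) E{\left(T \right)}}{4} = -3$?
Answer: $2916$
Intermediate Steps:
$x{\left(d,g \right)} = g + 5 d g$ ($x{\left(d,g \right)} = 5 d g + g = g + 5 d g$)
$E{\left(T \right)} = 12$ ($E{\left(T \right)} = \left(-4\right) \left(-3\right) = 12$)
$\left(x{\left(-2,2 \right)} + N{\left(b{\left(-3 \right)},E{\left(-4 \right)} \right)}\right)^{2} = \left(2 \left(1 + 5 \left(-2\right)\right) - 36\right)^{2} = \left(2 \left(1 - 10\right) - 36\right)^{2} = \left(2 \left(-9\right) - 36\right)^{2} = \left(-18 - 36\right)^{2} = \left(-54\right)^{2} = 2916$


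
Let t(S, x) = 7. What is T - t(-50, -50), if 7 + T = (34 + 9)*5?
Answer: 201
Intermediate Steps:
T = 208 (T = -7 + (34 + 9)*5 = -7 + 43*5 = -7 + 215 = 208)
T - t(-50, -50) = 208 - 1*7 = 208 - 7 = 201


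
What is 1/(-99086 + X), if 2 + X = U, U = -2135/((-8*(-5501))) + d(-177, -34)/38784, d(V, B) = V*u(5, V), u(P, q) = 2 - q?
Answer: -71116928/7046895707885 ≈ -1.0092e-5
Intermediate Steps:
d(V, B) = V*(2 - V)
U = -61546221/71116928 (U = -2135/((-8*(-5501))) - 177*(2 - 1*(-177))/38784 = -2135/44008 - 177*(2 + 177)*(1/38784) = -2135*1/44008 - 177*179*(1/38784) = -2135/44008 - 31683*1/38784 = -2135/44008 - 10561/12928 = -61546221/71116928 ≈ -0.86542)
X = -203780077/71116928 (X = -2 - 61546221/71116928 = -203780077/71116928 ≈ -2.8654)
1/(-99086 + X) = 1/(-99086 - 203780077/71116928) = 1/(-7046895707885/71116928) = -71116928/7046895707885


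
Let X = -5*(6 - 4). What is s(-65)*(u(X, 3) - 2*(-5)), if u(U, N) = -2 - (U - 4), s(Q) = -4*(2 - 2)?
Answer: 0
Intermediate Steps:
X = -10 (X = -5*2 = -10)
s(Q) = 0 (s(Q) = -4*0 = 0)
u(U, N) = 2 - U (u(U, N) = -2 - (-4 + U) = -2 + (4 - U) = 2 - U)
s(-65)*(u(X, 3) - 2*(-5)) = 0*((2 - 1*(-10)) - 2*(-5)) = 0*((2 + 10) + 10) = 0*(12 + 10) = 0*22 = 0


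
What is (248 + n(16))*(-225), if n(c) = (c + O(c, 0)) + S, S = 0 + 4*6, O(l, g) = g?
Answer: -64800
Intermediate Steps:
S = 24 (S = 0 + 24 = 24)
n(c) = 24 + c (n(c) = (c + 0) + 24 = c + 24 = 24 + c)
(248 + n(16))*(-225) = (248 + (24 + 16))*(-225) = (248 + 40)*(-225) = 288*(-225) = -64800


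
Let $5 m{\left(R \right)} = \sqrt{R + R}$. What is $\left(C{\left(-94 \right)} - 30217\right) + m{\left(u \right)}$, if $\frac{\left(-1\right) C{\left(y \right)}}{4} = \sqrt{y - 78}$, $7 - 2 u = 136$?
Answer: $-30217 - 8 i \sqrt{43} + \frac{i \sqrt{129}}{5} \approx -30217.0 - 50.188 i$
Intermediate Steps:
$u = - \frac{129}{2}$ ($u = \frac{7}{2} - 68 = - \frac{129}{2} \approx -64.5$)
$C{\left(y \right)} = - 4 \sqrt{-78 + y}$ ($C{\left(y \right)} = - 4 \sqrt{y - 78} = - 4 \sqrt{-78 + y}$)
$m{\left(R \right)} = \frac{\sqrt{2} \sqrt{R}}{5}$ ($m{\left(R \right)} = \frac{\sqrt{R + R}}{5} = \frac{\sqrt{2 R}}{5} = \frac{\sqrt{2} \sqrt{R}}{5}$)
$\left(C{\left(-94 \right)} - 30217\right) + m{\left(u \right)} = \left(- 4 \sqrt{-78 - 94} - 30217\right) + \frac{\sqrt{2} \sqrt{- \frac{129}{2}}}{5} = \left(- 4 \sqrt{-172} - 30217\right) + \frac{\sqrt{2} \frac{i \sqrt{258}}{2}}{5} = \left(- 4 \cdot 2 i \sqrt{43} - 30217\right) + \frac{i \sqrt{129}}{5} = \left(- 8 i \sqrt{43} - 30217\right) + \frac{i \sqrt{129}}{5} = \left(-30217 - 8 i \sqrt{43}\right) + \frac{i \sqrt{129}}{5} = -30217 - 8 i \sqrt{43} + \frac{i \sqrt{129}}{5}$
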